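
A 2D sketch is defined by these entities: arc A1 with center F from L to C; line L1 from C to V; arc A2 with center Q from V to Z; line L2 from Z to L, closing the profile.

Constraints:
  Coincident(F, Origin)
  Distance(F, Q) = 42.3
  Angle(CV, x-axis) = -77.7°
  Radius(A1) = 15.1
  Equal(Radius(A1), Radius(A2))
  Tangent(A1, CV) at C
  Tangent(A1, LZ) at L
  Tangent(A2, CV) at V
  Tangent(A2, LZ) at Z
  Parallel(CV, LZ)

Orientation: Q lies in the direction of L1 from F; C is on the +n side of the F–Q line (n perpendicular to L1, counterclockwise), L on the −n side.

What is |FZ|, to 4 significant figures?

44.91

Tangency of A1 to both parallel lines with radius 15.1 puts C and L at F ± 15.1·n: C = (14.75, 3.217), L = (-14.75, -3.217). Equal radii place V and Z the same way about Q: V = Q + 15.1·n = (23.76, -38.11), Z = Q − 15.1·n = (-5.742, -44.55). Then |FZ| = |Z − F| = 44.91.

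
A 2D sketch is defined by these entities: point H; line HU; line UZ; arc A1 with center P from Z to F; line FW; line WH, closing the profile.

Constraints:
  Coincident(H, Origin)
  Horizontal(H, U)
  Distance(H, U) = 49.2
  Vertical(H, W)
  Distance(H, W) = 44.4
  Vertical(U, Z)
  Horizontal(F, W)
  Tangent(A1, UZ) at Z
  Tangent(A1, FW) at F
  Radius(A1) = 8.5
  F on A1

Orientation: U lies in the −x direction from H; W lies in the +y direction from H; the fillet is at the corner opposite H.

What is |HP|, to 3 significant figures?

54.3

H is at the origin; H and U share the same y with |HU| = 49.2 and U on the −x side, so U = (-49.2, 0.00). H and W share the same x with |HW| = 44.4 and W on the +y side, so W = (0.00, 44.4). The virtual corner opposite H is at (-49.2, 44.4). Tangency of A1 to UZ means the radius PZ is perpendicular to UZ and tangency of A1 to FW means the radius PF is perpendicular to FW, with radius 8.5, so the center P sits 8.5 in from both sides at P = (-40.7, 35.9). Then |HP| = |P − H| = 54.3.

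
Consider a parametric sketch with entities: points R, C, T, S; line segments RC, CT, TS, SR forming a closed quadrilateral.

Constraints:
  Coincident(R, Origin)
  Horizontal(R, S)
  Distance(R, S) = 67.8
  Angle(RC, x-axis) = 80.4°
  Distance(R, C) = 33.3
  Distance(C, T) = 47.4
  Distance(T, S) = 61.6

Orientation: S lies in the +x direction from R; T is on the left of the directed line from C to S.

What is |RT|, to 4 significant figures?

73.69

R is at the origin; R and S share the same y with |RS| = 67.8 and S in +x, so S = (67.8, 0). RC runs at 80.4° with |RC| = 33.3, so C = (5.553, 32.83). T is determined by |CT| = 47.4 and |TS| = 61.6 together: it lies at the intersection of circle(C, 47.4) and circle(S, 61.6). With |CS| = 70.38, the foot of the radical line on CS is 24.19 from C and the perpendicular offset is √(47.4² − 24.19²) = 40.76. Taking the left-of-CS solution: T = (45.97, 57.60).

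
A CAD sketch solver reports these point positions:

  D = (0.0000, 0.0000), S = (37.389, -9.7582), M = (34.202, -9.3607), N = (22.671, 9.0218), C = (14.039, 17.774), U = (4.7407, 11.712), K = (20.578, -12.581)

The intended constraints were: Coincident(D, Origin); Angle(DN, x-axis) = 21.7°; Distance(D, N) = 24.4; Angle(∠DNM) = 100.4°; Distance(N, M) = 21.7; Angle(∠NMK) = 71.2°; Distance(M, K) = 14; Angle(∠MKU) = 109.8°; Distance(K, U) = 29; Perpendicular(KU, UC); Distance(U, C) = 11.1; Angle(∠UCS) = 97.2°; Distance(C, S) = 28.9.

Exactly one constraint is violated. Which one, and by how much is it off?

Distance(C, S) = 28.9 — off by 7.20.

D = (0.00, 0.00) ✓; DN at 21.70° ✓; |DN| = 24.40 ✓; ∠DNM = 100.4° ✓; |NM| = 21.70 ✓; ∠NMK = 71.20° ✓; |MK| = 14.00 ✓; ∠MKU = 109.8° ✓; |KU| = 29.00 ✓; ∠(KU, UC) = 90.00° ✓; |UC| = 11.10 ✓; ∠UCS = 97.20° ✓; |CS| = 36.10 ✗.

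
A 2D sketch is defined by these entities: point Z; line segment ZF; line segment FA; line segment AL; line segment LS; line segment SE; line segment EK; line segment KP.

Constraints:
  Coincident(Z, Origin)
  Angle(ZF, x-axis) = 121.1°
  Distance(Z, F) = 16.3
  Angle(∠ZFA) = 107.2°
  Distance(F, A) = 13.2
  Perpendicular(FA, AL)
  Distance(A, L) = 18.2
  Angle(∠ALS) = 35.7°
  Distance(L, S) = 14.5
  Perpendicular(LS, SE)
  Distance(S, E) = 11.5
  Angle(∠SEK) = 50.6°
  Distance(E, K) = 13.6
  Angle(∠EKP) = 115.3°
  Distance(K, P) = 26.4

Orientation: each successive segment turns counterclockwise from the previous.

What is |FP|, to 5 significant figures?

25.650

Z is at the origin; ZF runs at 121.1° with length 16.3, so F = (-8.4195, 13.957). ∠ZFA = 107.2° gives FA at -166.10° from the x-axis; with |FA| = 13.2, A = (-21.233, 10.786). FA is perpendicular to AL, so AL runs at -76.100°; with |AL| = 18.2, L = (-16.861, -6.8809). ∠ALS = 35.7° gives LS at 68.200° from the x-axis; with |LS| = 14.5, S = (-11.476, 6.5821). LS is perpendicular to SE, so SE runs at 158.20°; with |SE| = 11.5, E = (-22.154, 10.853). ∠SEK = 50.6° gives EK at -72.400° from the x-axis; with |EK| = 13.6, K = (-18.041, -2.1105). ∠EKP = 115.3° gives KP at -7.7000° from the x-axis; with |KP| = 26.4, P = (8.1206, -5.6478). Then |FP| = |P − F| = 25.650.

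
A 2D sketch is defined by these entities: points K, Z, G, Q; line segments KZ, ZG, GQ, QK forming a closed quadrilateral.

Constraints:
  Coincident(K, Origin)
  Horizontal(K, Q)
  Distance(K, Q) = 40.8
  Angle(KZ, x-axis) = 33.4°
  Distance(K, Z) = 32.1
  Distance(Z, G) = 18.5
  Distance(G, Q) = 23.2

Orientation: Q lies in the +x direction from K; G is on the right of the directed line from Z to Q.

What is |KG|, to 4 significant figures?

17.73

Checks: |ZG| = 18.50 ✓; |GQ| = 23.20 ✓.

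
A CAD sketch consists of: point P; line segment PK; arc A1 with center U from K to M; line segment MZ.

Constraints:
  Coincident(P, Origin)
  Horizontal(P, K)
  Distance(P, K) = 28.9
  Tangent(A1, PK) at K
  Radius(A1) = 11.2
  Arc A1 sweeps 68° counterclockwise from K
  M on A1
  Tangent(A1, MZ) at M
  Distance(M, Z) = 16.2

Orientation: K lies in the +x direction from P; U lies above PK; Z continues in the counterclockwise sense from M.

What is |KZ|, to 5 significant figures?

27.492

P is at the origin; P and K share the same y with |PK| = 28.9 and K on the +x side, so K = (28.900, 0.0000). Tangency of A1 to PK means the radius UK is perpendicular to PK, so U = K + (0, 11.2) = (28.900, 11.200). On A1, K sits at bearing -90° from U; a 68° counterclockwise sweep puts M at bearing -22°, so M = U + 11.2·(cos -22°, sin -22°) = (39.284, 7.0044). Tangency of A1 to MZ means the radius UM is perpendicular to MZ, so MZ runs along (−sin -22°, cos -22°); with |MZ| = 16.2, Z = (45.353, 22.025). Then |KZ| = |Z − K| = 27.492.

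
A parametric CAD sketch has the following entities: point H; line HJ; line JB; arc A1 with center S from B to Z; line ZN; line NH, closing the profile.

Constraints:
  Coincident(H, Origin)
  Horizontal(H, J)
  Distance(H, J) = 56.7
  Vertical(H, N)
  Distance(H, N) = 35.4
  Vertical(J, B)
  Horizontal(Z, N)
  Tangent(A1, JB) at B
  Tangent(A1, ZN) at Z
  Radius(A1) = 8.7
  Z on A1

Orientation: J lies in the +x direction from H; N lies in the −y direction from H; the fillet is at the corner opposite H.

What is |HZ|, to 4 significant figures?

59.64

H is at the origin; HJ is horizontal with |HJ| = 56.7 and J on the +x side, so J = (56.70, 0.000). H and N share the same x with |HN| = 35.4 and N on the −y side, so N = (0.000, -35.40). The virtual corner opposite H is at (56.70, -35.40). A1 meets JB tangentially, so SB is at right angles to JB and A1 meets ZN tangentially, so SZ is at right angles to ZN, with radius 8.7, so the center S sits 8.7 in from both sides at S = (48.00, -26.70). That places the tangent points at B = (56.70, -26.70) on JB and Z = (48.00, -35.40) on ZN. Then |HZ| = |Z − H| = 59.64.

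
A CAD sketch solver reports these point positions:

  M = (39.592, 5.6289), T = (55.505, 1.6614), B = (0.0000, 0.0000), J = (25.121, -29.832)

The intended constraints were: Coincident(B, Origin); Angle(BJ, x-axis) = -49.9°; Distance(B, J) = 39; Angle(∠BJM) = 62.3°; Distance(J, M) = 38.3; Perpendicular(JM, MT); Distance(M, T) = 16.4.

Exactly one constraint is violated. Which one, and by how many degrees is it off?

Perpendicular(JM, MT) — off by 8.20°.

B = (0.00, 0.00) ✓; BJ at -49.90° ✓; |BJ| = 39.00 ✓; ∠BJM = 62.30° ✓; |JM| = 38.30 ✓; ∠(JM, MT) = 81.80° ✗; |MT| = 16.40 ✓.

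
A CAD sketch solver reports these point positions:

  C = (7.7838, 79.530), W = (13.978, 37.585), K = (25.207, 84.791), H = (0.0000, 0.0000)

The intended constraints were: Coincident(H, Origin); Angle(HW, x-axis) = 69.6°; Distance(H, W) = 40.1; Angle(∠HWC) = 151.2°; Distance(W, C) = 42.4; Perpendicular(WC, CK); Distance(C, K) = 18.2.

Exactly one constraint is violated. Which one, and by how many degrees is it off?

Perpendicular(WC, CK) — off by 8.40°.

H = (0.00, 0.00) ✓; HW at 69.60° ✓; |HW| = 40.10 ✓; ∠HWC = 151.2° ✓; |WC| = 42.40 ✓; ∠(WC, CK) = 81.60° ✗; |CK| = 18.20 ✓.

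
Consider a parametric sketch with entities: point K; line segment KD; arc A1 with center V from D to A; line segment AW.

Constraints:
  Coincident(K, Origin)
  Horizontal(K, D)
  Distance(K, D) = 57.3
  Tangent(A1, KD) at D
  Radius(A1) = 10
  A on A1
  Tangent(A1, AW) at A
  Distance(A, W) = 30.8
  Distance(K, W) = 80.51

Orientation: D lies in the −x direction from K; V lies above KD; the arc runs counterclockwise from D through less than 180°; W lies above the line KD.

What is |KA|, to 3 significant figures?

52.4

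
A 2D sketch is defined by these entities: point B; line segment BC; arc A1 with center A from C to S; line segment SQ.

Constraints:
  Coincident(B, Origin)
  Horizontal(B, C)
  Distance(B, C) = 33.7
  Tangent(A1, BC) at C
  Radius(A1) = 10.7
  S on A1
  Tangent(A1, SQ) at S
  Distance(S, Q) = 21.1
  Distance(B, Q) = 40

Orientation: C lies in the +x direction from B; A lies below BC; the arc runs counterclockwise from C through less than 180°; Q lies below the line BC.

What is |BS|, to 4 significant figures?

25.54

B is at the origin; BC is horizontal with |BC| = 33.7 and C on the +x side, so C = (33.70, 0.000). Since A1 is tangent to BC there, AC ⟂ BC, so A = C + (0, -10.7) = (33.70, -10.70). Since AS ⟂ SQ (tangency), |AQ| = √(10.7² + 21.1²) = 23.66 regardless of where S sits on A1. So Q lies on both circle(B, 40.0) and circle(A, 23.66); the below-BC intersection is Q = (23.77, -32.17). S is the foot of the tangent from Q: S = (23.01, -11.09).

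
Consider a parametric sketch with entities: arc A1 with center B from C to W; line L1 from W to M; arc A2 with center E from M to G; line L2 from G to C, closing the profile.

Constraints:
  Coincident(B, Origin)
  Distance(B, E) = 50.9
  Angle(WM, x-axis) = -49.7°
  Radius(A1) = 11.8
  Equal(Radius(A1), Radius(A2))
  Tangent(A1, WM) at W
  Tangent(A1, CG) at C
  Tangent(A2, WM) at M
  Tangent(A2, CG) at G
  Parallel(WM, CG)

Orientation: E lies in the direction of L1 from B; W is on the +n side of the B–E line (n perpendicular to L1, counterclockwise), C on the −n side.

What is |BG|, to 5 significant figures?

52.250

Tangency of A1 to both parallel lines with radius 11.8 puts W and C at B ± 11.8·n: W = (8.9995, 7.6321), C = (-8.9995, -7.6321). Equal radii place M and G the same way about E: M = E + 11.8·n = (41.921, -31.188), G = E − 11.8·n = (23.922, -46.452). Then |BG| = |G − B| = 52.250.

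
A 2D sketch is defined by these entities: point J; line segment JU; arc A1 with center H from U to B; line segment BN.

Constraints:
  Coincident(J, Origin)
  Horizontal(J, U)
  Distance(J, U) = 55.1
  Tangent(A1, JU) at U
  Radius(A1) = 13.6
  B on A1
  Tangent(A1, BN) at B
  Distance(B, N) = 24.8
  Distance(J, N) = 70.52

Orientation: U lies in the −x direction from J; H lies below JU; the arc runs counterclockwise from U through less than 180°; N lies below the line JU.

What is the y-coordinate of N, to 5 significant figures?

-41.835

Checks: |HB| = 13.60 ✓; ∠(HB, BN) = 90.00° ✓; |BN| = 24.80 ✓; |JN| = 70.52 ✓.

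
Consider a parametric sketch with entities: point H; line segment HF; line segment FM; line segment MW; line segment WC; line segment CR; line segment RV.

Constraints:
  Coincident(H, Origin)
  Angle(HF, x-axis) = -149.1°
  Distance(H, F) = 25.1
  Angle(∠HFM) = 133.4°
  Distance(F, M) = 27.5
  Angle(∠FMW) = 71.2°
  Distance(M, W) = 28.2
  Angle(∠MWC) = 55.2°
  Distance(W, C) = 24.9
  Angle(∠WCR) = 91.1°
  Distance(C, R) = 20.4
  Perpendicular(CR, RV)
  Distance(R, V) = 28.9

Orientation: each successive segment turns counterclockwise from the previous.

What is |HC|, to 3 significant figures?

23.9

H is at the origin; HF runs at -149.1° with length 25.1, so F = (-21.5, -12.9). ∠HFM = 133.4° gives FM at -102° from the x-axis; with |FM| = 27.5, M = (-27.5, -39.7). ∠FMW = 71.2° gives MW at 6.30° from the x-axis; with |MW| = 28.2, W = (0.540, -36.6). ∠MWC = 55.2° gives WC at 131° from the x-axis; with |WC| = 24.9, C = (-15.8, -17.9). Then |HC| = |C − H| = 23.9.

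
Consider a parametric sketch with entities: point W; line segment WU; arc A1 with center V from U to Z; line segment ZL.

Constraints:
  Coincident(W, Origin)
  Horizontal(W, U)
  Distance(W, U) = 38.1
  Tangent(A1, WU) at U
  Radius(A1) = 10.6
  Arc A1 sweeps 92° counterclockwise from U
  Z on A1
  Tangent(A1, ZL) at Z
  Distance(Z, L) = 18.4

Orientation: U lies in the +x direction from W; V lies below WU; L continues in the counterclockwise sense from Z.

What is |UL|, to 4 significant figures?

31.00

W is at the origin; W and U share the same y with |WU| = 38.1 and U on the +x side, so U = (38.10, 0.000). The tangent condition forces VU to be normal to WU, so V = U + (0, -10.6) = (38.10, -10.60). On A1, U sits at bearing 90° from V; a 92° counterclockwise sweep puts Z at bearing 182°, so Z = V + 10.6·(cos 182°, sin 182°) = (27.51, -10.97). Since A1 is tangent to ZL there, VZ ⟂ ZL, so ZL runs along (−sin 182°, cos 182°); with |ZL| = 18.4, L = (28.15, -29.36). Then |UL| = |L − U| = 31.00.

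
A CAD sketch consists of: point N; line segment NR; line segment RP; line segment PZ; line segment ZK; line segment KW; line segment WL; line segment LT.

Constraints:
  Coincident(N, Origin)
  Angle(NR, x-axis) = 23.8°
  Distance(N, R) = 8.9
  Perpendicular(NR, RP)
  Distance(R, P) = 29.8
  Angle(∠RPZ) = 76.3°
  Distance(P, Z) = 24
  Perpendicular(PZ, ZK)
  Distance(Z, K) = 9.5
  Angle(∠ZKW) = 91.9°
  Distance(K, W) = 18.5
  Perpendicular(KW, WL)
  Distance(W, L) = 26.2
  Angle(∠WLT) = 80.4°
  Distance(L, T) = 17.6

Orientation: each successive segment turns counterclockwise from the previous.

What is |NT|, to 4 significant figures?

41.06

N is at the origin; NR runs at 23.8° with length 8.9, so R = (8.143, 3.592). NR is perpendicular to RP, so RP runs at 113.8°; with |RP| = 29.8, P = (-3.883, 30.86). ∠RPZ = 76.3° gives PZ at -142.5° from the x-axis; with |PZ| = 24.0, Z = (-22.92, 16.25). PZ is perpendicular to ZK, so ZK runs at -52.50°; with |ZK| = 9.5, K = (-17.14, 8.710). ∠ZKW = 91.9° gives KW at 35.60° from the x-axis; with |KW| = 18.5, W = (-2.097, 19.48). The perpendicularity gives WL at right angles to KW, so WL runs at 125.6°; with |WL| = 26.2, L = (-17.35, 40.78). ∠WLT = 80.4° gives LT at -134.8° from the x-axis; with |LT| = 17.6, T = (-29.75, 28.29). Then |NT| = |T − N| = 41.06.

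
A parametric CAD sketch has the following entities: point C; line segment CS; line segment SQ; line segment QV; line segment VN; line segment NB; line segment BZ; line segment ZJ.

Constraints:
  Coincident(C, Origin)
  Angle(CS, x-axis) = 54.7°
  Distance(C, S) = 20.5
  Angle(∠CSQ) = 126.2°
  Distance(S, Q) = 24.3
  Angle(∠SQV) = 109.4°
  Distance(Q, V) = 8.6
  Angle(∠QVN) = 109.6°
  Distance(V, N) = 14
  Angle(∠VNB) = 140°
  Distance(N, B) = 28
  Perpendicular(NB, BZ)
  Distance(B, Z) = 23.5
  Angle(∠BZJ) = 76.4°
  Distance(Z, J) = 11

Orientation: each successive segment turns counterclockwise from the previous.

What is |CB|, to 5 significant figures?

0.40328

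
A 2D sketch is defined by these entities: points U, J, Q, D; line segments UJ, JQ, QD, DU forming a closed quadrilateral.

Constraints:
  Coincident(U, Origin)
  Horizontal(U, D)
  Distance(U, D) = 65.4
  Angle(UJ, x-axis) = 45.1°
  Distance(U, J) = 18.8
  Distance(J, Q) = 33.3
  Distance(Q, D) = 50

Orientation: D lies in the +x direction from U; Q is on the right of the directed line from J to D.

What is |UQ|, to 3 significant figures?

27.4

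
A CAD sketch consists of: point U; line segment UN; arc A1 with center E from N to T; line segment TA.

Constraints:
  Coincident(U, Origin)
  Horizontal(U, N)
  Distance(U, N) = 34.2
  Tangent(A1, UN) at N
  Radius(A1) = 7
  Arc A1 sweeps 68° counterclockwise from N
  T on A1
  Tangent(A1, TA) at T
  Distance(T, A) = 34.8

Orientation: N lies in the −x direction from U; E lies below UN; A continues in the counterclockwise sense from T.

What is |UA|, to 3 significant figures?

65.0

On A1, N sits at bearing 90° from E; a 68° counterclockwise sweep puts T at bearing 158°, so T = E + 7.0·(cos 158°, sin 158°) = (-40.7, -4.38). Since A1 is tangent to TA there, ET ⟂ TA, so TA runs along (−sin 158°, cos 158°); with |TA| = 34.8, A = (-53.7, -36.6). Then |UA| = |A − U| = 65.0.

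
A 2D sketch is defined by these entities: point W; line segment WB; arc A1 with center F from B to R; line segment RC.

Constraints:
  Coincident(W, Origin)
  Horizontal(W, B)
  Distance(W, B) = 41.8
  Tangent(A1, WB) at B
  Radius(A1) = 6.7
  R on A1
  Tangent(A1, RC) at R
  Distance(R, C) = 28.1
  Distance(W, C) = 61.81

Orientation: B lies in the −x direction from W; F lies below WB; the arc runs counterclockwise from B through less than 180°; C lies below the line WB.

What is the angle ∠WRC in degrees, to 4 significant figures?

103.7°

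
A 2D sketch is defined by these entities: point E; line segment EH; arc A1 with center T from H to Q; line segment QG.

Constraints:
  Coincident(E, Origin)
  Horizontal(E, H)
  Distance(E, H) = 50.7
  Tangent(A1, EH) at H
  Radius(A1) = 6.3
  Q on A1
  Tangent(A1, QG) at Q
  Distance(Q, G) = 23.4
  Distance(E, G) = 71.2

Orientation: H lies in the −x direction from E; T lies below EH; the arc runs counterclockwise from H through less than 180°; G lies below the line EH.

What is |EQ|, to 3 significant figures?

56.4

Checks: |TQ| = 6.300 ✓; ∠(TQ, QG) = 90.00° ✓; |QG| = 23.40 ✓; |EG| = 71.20 ✓.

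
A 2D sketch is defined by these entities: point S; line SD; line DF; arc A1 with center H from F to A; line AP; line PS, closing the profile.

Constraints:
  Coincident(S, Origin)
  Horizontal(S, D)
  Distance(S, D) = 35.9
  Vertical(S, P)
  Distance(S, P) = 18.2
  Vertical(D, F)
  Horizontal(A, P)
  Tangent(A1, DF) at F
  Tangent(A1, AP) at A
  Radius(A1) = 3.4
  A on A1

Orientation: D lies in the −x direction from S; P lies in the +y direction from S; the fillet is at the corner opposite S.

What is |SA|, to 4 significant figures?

37.25

S is at the origin; SD is horizontal with |SD| = 35.9 and D on the −x side, so D = (-35.90, 0.000). S and P share the same x with |SP| = 18.2 and P on the +y side, so P = (0.000, 18.20). The virtual corner opposite S is at (-35.90, 18.20). Since A1 is tangent to DF there, HF ⟂ DF and since A1 is tangent to AP there, HA ⟂ AP, with radius 3.4, so the center H sits 3.4 in from both sides at H = (-32.50, 14.80). That places the tangent points at F = (-35.90, 14.80) on DF and A = (-32.50, 18.20) on AP. Then |SA| = |A − S| = 37.25.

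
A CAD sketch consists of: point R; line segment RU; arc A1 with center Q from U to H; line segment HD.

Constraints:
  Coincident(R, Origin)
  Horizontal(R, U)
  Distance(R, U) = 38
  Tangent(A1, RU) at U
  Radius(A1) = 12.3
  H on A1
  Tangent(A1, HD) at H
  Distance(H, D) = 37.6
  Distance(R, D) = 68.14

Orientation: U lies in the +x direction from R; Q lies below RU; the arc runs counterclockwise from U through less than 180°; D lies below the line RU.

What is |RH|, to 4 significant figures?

32.64

R is at the origin; R and U share the same y with |RU| = 38.0 and U on the +x side, so U = (38.00, 0.000). Since A1 is tangent to RU there, QU ⟂ RU, so Q = U + (0, -12.3) = (38.00, -12.30). Since QH ⟂ HD (tangency), |QD| = √(12.3² + 37.6²) = 39.56 regardless of where H sits on A1. So D lies on both circle(R, 68.14) and circle(Q, 39.56); the below-RU intersection is D = (44.90, -51.25). H is the foot of the tangent from D: H = (27.16, -18.10).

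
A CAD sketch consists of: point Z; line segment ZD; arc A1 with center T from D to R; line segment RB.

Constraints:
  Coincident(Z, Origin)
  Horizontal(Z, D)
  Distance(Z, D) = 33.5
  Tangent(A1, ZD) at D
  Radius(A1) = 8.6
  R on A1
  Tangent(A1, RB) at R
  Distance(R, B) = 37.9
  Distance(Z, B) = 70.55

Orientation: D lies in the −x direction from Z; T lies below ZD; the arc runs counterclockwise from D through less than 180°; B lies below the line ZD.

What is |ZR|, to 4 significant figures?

41.13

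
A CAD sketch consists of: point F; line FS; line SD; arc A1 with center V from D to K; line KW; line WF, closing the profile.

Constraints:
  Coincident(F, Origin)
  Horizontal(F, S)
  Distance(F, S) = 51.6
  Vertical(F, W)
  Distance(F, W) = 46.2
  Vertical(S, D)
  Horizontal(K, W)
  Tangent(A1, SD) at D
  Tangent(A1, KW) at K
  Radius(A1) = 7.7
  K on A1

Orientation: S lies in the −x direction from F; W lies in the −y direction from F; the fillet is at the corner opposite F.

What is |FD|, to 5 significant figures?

64.380

F is at the origin; F and S share the same y with |FS| = 51.6 and S on the −x side, so S = (-51.600, 0.0000). FW is vertical with |FW| = 46.2 and W on the −y side, so W = (0.0000, -46.200). The virtual corner opposite F is at (-51.600, -46.200). A1 meets SD tangentially, so VD is at right angles to SD and A1 meets KW tangentially, so VK is at right angles to KW, with radius 7.7, so the center V sits 7.7 in from both sides at V = (-43.900, -38.500). That places the tangent points at D = (-51.600, -38.500) on SD and K = (-43.900, -46.200) on KW. Then |FD| = |D − F| = 64.380.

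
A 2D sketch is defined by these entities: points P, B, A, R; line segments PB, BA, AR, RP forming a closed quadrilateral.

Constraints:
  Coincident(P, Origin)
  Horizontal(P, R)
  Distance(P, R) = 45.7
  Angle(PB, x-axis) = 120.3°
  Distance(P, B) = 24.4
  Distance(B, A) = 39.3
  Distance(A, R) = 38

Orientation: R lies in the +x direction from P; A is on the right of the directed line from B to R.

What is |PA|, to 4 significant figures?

15.02

P is at the origin; P and R share the same y with |PR| = 45.7 and R in +x, so R = (45.7, 0). PB runs at 120.3° with |PB| = 24.4, so B = (-12.31, 21.07). A is determined by |BA| = 39.3 and |AR| = 38.0 together: it lies at the intersection of circle(B, 39.3) and circle(R, 38.0). With |BR| = 61.72, the foot of the radical line on BR is 31.67 from B and the perpendicular offset is √(39.3² − 31.67²) = 23.27. Taking the right-of-BR solution: A = (9.518, -11.61).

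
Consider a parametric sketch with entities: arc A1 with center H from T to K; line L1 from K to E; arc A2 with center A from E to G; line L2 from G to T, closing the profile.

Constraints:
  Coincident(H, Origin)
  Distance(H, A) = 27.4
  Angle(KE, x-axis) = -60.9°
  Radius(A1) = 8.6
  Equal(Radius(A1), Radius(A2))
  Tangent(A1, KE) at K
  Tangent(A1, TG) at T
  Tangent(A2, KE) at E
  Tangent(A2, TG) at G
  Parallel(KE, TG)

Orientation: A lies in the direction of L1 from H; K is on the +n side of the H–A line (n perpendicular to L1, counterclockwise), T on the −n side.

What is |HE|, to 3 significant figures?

28.7

Tangency of A1 to both parallel lines with radius 8.6 puts K and T at H ± 8.6·n: K = (7.51, 4.18), T = (-7.51, -4.18). Equal radii place E and G the same way about A: E = A + 8.6·n = (20.8, -19.8), G = A − 8.6·n = (5.81, -28.1). Then |HE| = |E − H| = 28.7.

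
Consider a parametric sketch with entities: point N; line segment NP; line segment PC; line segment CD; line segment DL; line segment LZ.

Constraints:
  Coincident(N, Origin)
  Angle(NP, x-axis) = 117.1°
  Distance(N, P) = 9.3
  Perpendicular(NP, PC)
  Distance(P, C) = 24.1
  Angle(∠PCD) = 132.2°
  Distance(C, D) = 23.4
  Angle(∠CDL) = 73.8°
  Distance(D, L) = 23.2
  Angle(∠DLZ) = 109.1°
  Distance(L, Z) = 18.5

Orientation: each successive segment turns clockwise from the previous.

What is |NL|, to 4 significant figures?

26.29

N is at the origin; NP runs at 117.1° with length 9.3, so P = (-4.237, 8.279). NP is perpendicular to PC, so PC runs at 27.10°; with |PC| = 24.1, C = (17.22, 19.26). ∠PCD = 132.2° gives CD at -20.70° from the x-axis; with |CD| = 23.4, D = (39.11, 10.99). ∠CDL = 73.8° gives DL at -126.9° from the x-axis; with |DL| = 23.2, L = (25.18, -7.566). Then |NL| = |L − N| = 26.29.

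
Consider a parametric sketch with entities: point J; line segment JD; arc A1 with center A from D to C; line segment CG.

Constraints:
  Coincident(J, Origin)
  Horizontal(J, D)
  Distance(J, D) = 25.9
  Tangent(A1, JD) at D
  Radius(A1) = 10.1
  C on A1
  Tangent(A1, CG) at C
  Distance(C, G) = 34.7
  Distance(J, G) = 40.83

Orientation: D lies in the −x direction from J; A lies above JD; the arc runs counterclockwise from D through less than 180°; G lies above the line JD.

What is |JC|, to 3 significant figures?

17.7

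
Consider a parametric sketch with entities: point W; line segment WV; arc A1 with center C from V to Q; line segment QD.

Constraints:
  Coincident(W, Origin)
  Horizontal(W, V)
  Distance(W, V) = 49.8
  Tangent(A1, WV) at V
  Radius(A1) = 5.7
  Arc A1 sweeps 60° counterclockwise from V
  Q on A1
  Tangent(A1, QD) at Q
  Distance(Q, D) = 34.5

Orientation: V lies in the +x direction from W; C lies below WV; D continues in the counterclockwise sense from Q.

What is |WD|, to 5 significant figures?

42.821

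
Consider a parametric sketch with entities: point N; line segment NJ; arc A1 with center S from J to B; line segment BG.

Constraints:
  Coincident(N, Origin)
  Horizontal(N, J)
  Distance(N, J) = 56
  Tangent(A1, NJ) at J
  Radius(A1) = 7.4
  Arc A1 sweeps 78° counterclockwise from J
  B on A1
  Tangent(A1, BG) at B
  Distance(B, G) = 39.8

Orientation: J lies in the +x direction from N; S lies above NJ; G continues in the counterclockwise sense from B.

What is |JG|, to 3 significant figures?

47.4

N is at the origin; NJ is horizontal with |NJ| = 56.0 and J on the +x side, so J = (56.0, 0.00). Since A1 is tangent to NJ there, SJ ⟂ NJ, so S = J + (0, 7.4) = (56.0, 7.40). On A1, J sits at bearing -90° from S; a 78° counterclockwise sweep puts B at bearing -12°, so B = S + 7.4·(cos -12°, sin -12°) = (63.2, 5.86). A1 meets BG tangentially, so SB is at right angles to BG, so BG runs along (−sin -12°, cos -12°); with |BG| = 39.8, G = (71.5, 44.8). Then |JG| = |G − J| = 47.4.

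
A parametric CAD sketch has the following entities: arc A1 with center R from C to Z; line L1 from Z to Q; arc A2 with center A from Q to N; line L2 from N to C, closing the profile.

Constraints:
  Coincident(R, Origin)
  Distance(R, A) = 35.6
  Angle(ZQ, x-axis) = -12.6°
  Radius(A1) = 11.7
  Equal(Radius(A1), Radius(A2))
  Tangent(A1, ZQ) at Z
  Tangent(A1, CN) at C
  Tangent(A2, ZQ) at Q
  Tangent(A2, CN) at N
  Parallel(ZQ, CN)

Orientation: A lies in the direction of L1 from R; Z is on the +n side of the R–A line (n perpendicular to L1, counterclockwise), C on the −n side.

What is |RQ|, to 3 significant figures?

37.5

Tangency of A1 to both parallel lines with radius 11.7 puts Z and C at R ± 11.7·n: Z = (2.55, 11.4), C = (-2.55, -11.4). Equal radii place Q and N the same way about A: Q = A + 11.7·n = (37.3, 3.65), N = A − 11.7·n = (32.2, -19.2). Then |RQ| = |Q − R| = 37.5.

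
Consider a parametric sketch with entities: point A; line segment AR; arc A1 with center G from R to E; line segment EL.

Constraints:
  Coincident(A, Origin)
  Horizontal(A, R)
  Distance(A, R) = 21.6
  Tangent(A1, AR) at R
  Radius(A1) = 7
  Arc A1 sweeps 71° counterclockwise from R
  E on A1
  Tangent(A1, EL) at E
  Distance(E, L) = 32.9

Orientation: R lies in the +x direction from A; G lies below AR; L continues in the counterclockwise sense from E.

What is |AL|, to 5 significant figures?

36.082

A is at the origin; AR is horizontal with |AR| = 21.6 and R on the +x side, so R = (21.600, 0.0000). The tangent condition forces GR to be normal to AR, so G = R + (0, -7) = (21.600, -7.0000). On A1, R sits at bearing 90° from G; a 71° counterclockwise sweep puts E at bearing 161°, so E = G + 7.0·(cos 161°, sin 161°) = (14.981, -4.7210). A1 meets EL tangentially, so GE is at right angles to EL, so EL runs along (−sin 161°, cos 161°); with |EL| = 32.9, L = (4.2702, -35.829). Then |AL| = |L − A| = 36.082.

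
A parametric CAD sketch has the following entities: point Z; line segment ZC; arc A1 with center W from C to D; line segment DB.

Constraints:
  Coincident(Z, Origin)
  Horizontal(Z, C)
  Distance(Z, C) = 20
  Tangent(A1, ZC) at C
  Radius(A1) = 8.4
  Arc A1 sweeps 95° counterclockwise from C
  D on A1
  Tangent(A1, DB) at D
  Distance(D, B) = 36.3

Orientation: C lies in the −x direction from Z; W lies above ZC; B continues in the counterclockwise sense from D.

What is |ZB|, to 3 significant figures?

47.6

Z is at the origin; ZC is horizontal with |ZC| = 20.0 and C on the −x side, so C = (-20.0, 0.00). The tangent condition forces WC to be normal to ZC, so W = C + (0, 8.4) = (-20.0, 8.40). On A1, C sits at bearing -90° from W; a 95° counterclockwise sweep puts D at bearing 5°, so D = W + 8.4·(cos 5°, sin 5°) = (-11.6, 9.13). The tangent condition forces WD to be normal to DB, so DB runs along (−sin 5°, cos 5°); with |DB| = 36.3, B = (-14.8, 45.3). Then |ZB| = |B − Z| = 47.6.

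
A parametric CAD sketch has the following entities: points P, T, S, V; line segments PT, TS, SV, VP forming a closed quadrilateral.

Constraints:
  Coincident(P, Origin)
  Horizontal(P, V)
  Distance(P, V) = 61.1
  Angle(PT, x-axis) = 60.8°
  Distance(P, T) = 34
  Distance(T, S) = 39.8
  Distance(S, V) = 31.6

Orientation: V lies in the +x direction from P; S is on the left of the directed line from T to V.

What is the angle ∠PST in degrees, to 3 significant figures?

26.8°

Checks: |TS| = 39.80 ✓; |SV| = 31.60 ✓.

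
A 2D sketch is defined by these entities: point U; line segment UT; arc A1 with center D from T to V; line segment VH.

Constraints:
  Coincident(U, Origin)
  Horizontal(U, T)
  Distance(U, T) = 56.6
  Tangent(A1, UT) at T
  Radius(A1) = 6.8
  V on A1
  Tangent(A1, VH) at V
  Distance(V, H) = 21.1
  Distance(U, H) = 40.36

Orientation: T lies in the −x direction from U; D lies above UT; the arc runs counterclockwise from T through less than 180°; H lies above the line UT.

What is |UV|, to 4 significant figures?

51.89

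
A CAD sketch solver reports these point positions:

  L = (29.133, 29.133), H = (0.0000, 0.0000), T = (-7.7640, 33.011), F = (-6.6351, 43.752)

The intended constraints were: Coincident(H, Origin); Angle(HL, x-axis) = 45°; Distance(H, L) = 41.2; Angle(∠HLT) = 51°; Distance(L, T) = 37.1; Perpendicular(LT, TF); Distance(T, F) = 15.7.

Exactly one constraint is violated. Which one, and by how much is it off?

Distance(T, F) = 15.7 — off by 4.90.

H = (0.00, 0.00) ✓; HL at 45.00° ✓; |HL| = 41.20 ✓; ∠HLT = 51.00° ✓; |LT| = 37.10 ✓; ∠(LT, TF) = 90.00° ✓; |TF| = 10.80 ✗.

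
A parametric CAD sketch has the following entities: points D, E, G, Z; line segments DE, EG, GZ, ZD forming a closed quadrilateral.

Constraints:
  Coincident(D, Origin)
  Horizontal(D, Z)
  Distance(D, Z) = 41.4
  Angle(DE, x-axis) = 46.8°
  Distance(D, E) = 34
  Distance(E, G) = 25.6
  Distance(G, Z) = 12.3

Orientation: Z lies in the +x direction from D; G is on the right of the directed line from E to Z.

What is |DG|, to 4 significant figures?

29.10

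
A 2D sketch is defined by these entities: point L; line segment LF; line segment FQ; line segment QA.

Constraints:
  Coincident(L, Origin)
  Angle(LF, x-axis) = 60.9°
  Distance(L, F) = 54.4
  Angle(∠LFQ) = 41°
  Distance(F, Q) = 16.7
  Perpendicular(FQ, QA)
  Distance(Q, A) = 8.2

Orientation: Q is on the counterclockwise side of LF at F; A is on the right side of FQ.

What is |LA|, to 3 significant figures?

50.2

∠LFQ = 41.0°, so FQ runs at 60.9° + (180° − 41.0°) = 200° from the x-axis; with |FQ| = 16.7, Q = F + 16.7·(cos 200°, sin 200°) = (10.8, 41.8). FQ is perpendicular to QA; with |QA| = 8.2 on the right of FQ, A = Q + 8.2·(-0.340, 0.940) = (7.96, 49.6). Then |LA| = |A − L| = 50.2.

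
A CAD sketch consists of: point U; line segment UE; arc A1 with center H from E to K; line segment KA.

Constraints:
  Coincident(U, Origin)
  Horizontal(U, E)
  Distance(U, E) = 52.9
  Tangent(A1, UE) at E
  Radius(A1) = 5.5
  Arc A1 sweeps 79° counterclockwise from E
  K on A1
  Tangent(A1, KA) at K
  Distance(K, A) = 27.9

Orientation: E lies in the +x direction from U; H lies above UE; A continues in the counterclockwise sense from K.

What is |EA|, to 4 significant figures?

33.60

On A1, E sits at bearing -90° from H; a 79° counterclockwise sweep puts K at bearing -11°, so K = H + 5.5·(cos -11°, sin -11°) = (58.30, 4.451). A1 meets KA tangentially, so HK is at right angles to KA, so KA runs along (−sin -11°, cos -11°); with |KA| = 27.9, A = (63.62, 31.84). Then |EA| = |A − E| = 33.60.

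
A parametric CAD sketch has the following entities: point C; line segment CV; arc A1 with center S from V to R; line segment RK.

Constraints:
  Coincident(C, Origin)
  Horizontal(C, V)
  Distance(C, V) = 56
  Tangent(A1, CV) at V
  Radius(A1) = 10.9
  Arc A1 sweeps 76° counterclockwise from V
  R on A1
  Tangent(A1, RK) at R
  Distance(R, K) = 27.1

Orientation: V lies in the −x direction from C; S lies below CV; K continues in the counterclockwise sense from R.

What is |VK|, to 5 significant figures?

38.572

C is at the origin; CV is horizontal with |CV| = 56.0 and V on the −x side, so V = (-56.000, 0.0000). A1 meets CV tangentially, so SV is at right angles to CV, so S = V + (0, -10.9) = (-56.000, -10.900). On A1, V sits at bearing 90° from S; a 76° counterclockwise sweep puts R at bearing 166°, so R = S + 10.9·(cos 166°, sin 166°) = (-66.576, -8.2631). The tangent condition forces SR to be normal to RK, so RK runs along (−sin 166°, cos 166°); with |RK| = 27.1, K = (-73.132, -34.558). Then |VK| = |K − V| = 38.572.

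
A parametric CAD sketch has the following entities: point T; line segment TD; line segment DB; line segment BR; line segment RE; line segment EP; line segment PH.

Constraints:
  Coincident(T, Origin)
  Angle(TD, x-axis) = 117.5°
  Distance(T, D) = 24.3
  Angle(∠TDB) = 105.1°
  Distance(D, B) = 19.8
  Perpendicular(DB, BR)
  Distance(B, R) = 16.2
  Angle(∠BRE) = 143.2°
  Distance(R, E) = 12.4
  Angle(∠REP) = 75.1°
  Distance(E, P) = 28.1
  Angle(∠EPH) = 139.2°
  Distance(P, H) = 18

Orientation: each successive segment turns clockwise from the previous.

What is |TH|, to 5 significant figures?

37.424

∠REP = 75.1° gives EP at 170.90° from the x-axis; with |EP| = 28.1, P = (-12.174, 15.139). ∠EPH = 139.2° gives PH at 130.10° from the x-axis; with |PH| = 18.0, H = (-23.768, 28.908). Then |TH| = |H − T| = 37.424.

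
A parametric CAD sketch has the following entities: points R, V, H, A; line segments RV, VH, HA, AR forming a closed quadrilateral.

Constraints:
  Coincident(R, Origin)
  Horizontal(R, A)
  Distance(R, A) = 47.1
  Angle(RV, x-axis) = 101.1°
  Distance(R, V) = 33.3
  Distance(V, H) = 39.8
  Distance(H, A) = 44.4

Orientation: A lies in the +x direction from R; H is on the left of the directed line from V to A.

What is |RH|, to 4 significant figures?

52.89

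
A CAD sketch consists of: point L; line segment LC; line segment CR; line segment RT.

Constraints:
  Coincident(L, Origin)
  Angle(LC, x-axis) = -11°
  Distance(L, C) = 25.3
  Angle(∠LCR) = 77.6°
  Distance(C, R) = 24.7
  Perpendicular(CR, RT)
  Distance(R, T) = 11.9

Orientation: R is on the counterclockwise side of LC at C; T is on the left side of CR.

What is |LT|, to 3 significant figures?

23.1

∠LCR = 77.6°, so CR runs at -11.0° + (180° − 77.6°) = 91.4° from the x-axis; with |CR| = 24.7, R = C + 24.7·(cos 91.4°, sin 91.4°) = (24.2, 19.9). The perpendicularity gives RT at right angles to CR; with |RT| = 11.9 on the left of CR, T = R + 11.9·(-1.00, -0.0244) = (12.3, 19.6). Then |LT| = |T − L| = 23.1.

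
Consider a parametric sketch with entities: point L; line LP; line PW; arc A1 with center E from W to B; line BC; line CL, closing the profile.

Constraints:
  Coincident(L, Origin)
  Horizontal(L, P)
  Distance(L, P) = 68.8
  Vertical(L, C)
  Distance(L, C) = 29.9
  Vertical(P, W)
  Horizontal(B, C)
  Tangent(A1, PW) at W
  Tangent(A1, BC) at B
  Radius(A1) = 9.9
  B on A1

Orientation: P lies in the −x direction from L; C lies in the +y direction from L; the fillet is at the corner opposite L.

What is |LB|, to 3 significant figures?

66.1

L is at the origin; LP is horizontal with |LP| = 68.8 and P on the −x side, so P = (-68.8, 0.00). L and C share the same x with |LC| = 29.9 and C on the +y side, so C = (0.00, 29.9). The virtual corner opposite L is at (-68.8, 29.9). The tangent condition forces EW to be normal to PW and since A1 is tangent to BC there, EB ⟂ BC, with radius 9.9, so the center E sits 9.9 in from both sides at E = (-58.9, 20.0). That places the tangent points at W = (-68.8, 20.0) on PW and B = (-58.9, 29.9) on BC. Then |LB| = |B − L| = 66.1.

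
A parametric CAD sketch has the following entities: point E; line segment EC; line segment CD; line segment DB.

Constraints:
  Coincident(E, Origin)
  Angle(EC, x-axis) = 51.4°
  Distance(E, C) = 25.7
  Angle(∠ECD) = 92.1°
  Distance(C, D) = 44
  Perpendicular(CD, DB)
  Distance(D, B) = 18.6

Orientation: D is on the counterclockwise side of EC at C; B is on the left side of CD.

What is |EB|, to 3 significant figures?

45.5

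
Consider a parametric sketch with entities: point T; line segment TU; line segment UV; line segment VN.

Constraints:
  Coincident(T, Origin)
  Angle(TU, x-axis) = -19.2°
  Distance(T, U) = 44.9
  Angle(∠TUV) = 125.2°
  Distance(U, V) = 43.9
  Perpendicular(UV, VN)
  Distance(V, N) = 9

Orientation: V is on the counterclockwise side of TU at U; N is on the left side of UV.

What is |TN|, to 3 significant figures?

75.1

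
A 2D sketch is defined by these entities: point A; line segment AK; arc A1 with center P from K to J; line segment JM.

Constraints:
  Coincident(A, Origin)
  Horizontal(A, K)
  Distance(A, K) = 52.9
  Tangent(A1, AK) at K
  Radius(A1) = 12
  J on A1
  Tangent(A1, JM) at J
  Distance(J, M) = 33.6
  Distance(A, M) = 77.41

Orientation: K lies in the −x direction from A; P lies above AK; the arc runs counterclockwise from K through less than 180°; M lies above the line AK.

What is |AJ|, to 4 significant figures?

46.89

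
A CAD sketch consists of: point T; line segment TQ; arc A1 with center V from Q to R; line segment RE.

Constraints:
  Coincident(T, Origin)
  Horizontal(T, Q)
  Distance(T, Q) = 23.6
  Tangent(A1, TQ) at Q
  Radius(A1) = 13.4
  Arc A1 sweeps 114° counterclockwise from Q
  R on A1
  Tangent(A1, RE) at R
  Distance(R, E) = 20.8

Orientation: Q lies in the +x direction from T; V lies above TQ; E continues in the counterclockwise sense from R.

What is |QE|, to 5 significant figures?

38.040

On A1, Q sits at bearing -90° from V; a 114° counterclockwise sweep puts R at bearing 24°, so R = V + 13.4·(cos 24°, sin 24°) = (35.842, 18.850). Since A1 is tangent to RE there, VR ⟂ RE, so RE runs along (−sin 24°, cos 24°); with |RE| = 20.8, E = (27.381, 37.852). Then |QE| = |E − Q| = 38.040.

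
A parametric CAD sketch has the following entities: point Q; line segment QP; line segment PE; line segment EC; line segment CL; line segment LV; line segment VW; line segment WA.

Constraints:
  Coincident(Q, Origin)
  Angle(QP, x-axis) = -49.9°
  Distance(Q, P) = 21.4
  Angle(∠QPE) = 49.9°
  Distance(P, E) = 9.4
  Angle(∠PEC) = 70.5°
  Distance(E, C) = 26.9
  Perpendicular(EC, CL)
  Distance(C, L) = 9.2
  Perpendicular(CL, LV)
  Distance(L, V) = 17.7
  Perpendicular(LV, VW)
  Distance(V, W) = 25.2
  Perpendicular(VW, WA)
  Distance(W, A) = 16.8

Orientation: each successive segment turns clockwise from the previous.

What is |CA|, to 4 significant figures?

16.03

Q is at the origin; QP runs at -49.9° with length 21.4, so P = (13.78, -16.37). ∠QPE = 49.9° gives PE at -180.0° from the x-axis; with |PE| = 9.4, E = (4.384, -16.37). ∠PEC = 70.5° gives EC at 70.50° from the x-axis; with |EC| = 26.9, C = (13.36, 8.988). The perpendicularity gives CL at right angles to EC, so CL runs at -19.50°; with |CL| = 9.2, L = (22.04, 5.917). CL is perpendicular to LV, so LV runs at -109.5°; with |LV| = 17.7, V = (16.13, -10.77). LV ⟂ VW, so VW runs at 160.5°; with |VW| = 25.2, W = (-7.627, -2.356). VW ⟂ WA, so WA runs at 70.50°; with |WA| = 16.8, A = (-2.019, 13.48). Then |CA| = |A − C| = 16.03.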